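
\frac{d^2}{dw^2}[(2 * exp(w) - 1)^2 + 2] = 16*exp(2*w) - 4*exp(w)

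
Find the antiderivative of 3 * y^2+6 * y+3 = y^3 + 3*y^2 + 3*y + C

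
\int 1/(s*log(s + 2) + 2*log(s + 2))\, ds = log(2*log(s + 2)) + C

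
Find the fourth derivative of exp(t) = exp(t)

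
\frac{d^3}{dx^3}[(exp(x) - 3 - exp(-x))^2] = (8*exp(4*x) - 6*exp(3*x) - 6*exp(x) - 8)*exp(-2*x)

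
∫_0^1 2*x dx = 1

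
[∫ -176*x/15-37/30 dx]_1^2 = -113/6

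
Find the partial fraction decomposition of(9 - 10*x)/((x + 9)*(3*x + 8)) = 107/(19*(3*x + 8)) - 99/(19*(x + 9))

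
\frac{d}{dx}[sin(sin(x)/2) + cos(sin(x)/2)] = sqrt(2)*cos(x)*cos(sin(x)/2 + pi/4)/2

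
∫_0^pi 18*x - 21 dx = -25 + (5 - 3*pi)^2 + 9*pi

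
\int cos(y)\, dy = sin(y) + C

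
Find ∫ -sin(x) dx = cos(x) + C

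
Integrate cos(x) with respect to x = sin(x) + C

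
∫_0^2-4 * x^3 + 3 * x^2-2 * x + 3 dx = -6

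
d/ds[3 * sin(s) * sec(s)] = 3/cos(s)^2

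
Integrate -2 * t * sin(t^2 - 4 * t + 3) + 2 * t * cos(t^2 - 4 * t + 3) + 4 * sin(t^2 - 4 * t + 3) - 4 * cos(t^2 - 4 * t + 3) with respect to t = sin((t - 2)^2 - 1) + cos((t - 2)^2 - 1) + C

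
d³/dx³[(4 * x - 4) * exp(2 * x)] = 32*x*exp(2*x) + 16*exp(2*x)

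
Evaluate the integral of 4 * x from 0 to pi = 2*pi^2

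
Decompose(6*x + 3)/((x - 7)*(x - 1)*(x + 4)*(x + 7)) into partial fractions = 13/(112*(x + 7)) - 7/(55*(x + 4)) - 3/(80*(x - 1)) + 15/(308*(x - 7))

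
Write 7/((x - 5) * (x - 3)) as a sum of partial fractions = -7/(2*(x - 3)) + 7/(2*(x - 5))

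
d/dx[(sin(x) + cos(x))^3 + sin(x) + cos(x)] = sqrt(2)*(3*sin(3*x + pi/4) + 5*cos(x + pi/4))/2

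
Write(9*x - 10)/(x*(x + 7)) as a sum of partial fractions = 73/(7*(x + 7)) - 10/(7*x)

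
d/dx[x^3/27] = x^2/9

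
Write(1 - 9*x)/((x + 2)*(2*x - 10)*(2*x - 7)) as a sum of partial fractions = 61/(33*(2*x - 7)) + 19/(154*(x + 2)) - 22/(21*(x - 5))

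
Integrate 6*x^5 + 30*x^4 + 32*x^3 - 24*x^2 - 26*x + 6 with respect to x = x^6 + 6*x^5 + 8*x^4 - 8*x^3 - 13*x^2 + 6*x + C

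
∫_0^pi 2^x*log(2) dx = -1 + 2^pi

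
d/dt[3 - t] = -1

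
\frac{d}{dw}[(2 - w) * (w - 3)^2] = -3*w^2 + 16*w - 21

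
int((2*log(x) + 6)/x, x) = (log(x) + 3)^2 + C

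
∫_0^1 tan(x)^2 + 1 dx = tan(1)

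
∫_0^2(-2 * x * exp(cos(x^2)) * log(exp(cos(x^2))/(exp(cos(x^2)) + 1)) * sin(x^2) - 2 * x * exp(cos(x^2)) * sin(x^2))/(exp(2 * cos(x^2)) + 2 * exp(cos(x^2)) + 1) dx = (cos(4) - log(exp(cos(4)) + 1))/(1 + exp(-cos(4))) - E*(1 - log(1 + E))/(1 + E)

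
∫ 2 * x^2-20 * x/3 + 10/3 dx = 2*x^3/3 - 10*x^2/3 + 10*x/3 + C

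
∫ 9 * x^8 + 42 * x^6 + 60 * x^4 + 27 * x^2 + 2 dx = x^9 + 6*x^7 + 12*x^5 + 9*x^3 + 2*x + C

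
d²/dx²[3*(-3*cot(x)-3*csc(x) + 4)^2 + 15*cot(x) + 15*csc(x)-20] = 3*(19 - 18*cos(x)/sin(x) - 72/sin(x) - 38*cos(x)/sin(x)^2 - 38/sin(x)^2 + 108*cos(x)/sin(x)^3 + 108/sin(x)^3)/sin(x)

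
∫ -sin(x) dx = cos(x) + C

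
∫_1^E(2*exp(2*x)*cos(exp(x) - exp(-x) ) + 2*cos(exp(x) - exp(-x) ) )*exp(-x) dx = -2*sin(E - exp(-1)) - 2*sin(-exp(E) + exp(-E))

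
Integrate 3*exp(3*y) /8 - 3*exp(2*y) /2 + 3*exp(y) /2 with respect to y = (exp(y) - 2)^3/8 + C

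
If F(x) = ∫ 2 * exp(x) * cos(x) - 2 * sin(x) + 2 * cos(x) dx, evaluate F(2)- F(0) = -3 + (2 + exp(2))*(cos(2) + sin(2))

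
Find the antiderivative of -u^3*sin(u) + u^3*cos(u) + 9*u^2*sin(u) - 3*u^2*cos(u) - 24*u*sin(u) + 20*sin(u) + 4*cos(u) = sqrt(2)*(u - 2)^3*sin(u + pi/4) + C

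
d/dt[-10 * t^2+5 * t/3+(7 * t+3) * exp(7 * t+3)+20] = 49*t*exp(7*t + 3) - 20*t + 28*exp(7*t + 3) + 5/3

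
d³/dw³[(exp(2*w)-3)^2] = 64*exp(4*w) - 48*exp(2*w)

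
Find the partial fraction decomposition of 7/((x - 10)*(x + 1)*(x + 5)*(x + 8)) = -1/(54*(x + 8)) + 7/(180*(x + 5)) - 1/(44*(x + 1)) + 7/(2970*(x - 10))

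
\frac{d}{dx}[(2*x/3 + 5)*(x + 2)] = 4*x/3 + 19/3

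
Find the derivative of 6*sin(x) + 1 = 6*cos(x)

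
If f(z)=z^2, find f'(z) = 2*z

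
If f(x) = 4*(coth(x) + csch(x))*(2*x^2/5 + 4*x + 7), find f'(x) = -(8*x^2*cosh(x) + 8*x^2 - 16*x*sinh(x) - 8*x*sinh(2*x) + 80*x*cosh(x) + 80*x - 80*sinh(x) - 40*sinh(2*x) + 140*cosh(x) + 140)/(5*sinh(x)^2)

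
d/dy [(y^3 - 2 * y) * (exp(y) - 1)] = y^3*exp(y) + 3*y^2*exp(y) - 3*y^2 - 2*y*exp(y) - 2*exp(y) + 2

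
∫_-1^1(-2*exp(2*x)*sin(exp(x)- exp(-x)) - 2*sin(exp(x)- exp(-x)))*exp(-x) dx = 0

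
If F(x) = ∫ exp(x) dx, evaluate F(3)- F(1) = -E + exp(3)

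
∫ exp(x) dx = exp(x) + C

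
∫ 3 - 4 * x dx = -2*x^2 + 3*x + C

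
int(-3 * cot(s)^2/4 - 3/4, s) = 3*cot(s)/4 + C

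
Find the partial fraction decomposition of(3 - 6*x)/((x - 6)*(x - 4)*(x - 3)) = -5/(x - 3) + 21/(2*(x - 4)) - 11/(2*(x - 6))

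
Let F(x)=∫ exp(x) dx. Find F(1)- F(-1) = E - exp(-1)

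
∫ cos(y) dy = sin(y) + C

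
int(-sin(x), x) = cos(x) + C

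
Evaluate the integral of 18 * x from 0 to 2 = 36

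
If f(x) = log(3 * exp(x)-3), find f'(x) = exp(x)/(exp(x) - 1)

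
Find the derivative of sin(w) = cos(w)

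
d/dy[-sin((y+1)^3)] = -3*(y + 1)^2*cos(y^3 + 3*y^2 + 3*y + 1)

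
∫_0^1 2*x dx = 1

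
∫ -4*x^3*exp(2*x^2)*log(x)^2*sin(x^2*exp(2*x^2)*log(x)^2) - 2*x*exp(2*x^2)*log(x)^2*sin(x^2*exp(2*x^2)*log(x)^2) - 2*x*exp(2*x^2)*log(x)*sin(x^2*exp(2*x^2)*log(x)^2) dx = cos(x^2*exp(2*x^2)*log(x)^2) + C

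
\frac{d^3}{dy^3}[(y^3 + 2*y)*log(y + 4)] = (6*y^3*log(y + 4) + 11*y^3 + 72*y^2*log(y + 4) + 108*y^2 + 288*y*log(y + 4) + 286*y + 384*log(y + 4) - 24)/(y^3 + 12*y^2 + 48*y + 64)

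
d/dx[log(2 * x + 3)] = 2/(2*x + 3)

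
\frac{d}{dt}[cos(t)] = -sin(t)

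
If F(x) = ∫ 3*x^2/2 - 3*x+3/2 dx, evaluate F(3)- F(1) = 4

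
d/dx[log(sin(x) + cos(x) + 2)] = (-sin(x) + cos(x))/(sin(x) + cos(x) + 2)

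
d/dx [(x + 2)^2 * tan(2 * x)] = 2*x^2/cos(2*x)^2 + 2*x*tan(2*x) + 8*x/cos(2*x)^2 + 4*tan(2*x) + 8/cos(2*x)^2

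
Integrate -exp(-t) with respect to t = exp(-t) + C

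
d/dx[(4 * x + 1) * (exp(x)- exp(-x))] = (4*x*exp(2*x) + 4*x + 5*exp(2*x) - 3)*exp(-x)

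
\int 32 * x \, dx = 16*x^2 + C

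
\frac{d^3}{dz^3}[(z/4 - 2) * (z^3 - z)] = 6*z - 12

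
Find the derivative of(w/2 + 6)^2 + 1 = w/2 + 6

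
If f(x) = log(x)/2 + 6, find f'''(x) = x^(-3)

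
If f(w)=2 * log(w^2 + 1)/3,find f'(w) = 4*w/(3*w^2 + 3)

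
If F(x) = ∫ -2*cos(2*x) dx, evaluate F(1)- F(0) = -sin(2)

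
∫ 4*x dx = 2*x^2 + C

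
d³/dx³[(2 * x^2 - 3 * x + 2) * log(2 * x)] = (4*x^2 + 3*x + 4)/x^3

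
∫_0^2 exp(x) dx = -1 + exp(2)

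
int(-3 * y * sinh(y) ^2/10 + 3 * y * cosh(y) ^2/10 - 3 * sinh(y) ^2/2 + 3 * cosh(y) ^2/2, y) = 3*y^2/20 + 3*y/2 + C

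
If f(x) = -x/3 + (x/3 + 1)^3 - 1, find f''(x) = 2*x/9 + 2/3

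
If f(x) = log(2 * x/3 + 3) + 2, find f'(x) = 2/(2*x + 9)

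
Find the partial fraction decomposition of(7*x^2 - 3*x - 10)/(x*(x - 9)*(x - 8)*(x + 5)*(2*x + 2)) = 9/(364*(x + 5)) - 23/(104*(x - 8)) + 53/(252*(x - 9)) - 1/(72*x)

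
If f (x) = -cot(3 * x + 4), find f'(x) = 3/sin(3*x + 4)^2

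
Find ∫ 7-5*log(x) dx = x*(12 - 5*log(x)) + C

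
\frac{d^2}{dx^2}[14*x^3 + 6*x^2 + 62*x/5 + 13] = 84*x + 12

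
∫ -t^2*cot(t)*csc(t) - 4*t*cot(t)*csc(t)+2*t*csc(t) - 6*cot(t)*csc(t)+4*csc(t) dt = ((t + 2)^2 + 2)*csc(t) + C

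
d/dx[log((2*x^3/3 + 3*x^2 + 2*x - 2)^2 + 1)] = (24*x^5 + 180*x^4 + 420*x^3 + 252*x^2 - 144*x - 72)/(4*x^6 + 36*x^5 + 105*x^4 + 84*x^3 - 72*x^2 - 72*x + 45)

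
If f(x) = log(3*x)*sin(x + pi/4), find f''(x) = (-x^2*log(x)*sin(x + pi/4) - x^2*log(3)*sin(x + pi/4) + 2*x*cos(x + pi/4) - sin(x + pi/4))/x^2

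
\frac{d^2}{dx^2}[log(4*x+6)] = -4/(4*x^2 + 12*x + 9)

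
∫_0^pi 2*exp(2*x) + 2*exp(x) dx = -2*exp(pi) - 7 + (2 + exp(pi))^2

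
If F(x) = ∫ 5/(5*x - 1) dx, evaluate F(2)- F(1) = -log(4) + log(9)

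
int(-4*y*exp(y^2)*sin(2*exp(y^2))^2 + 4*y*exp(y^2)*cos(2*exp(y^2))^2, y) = sin(4*exp(y^2))/2 + C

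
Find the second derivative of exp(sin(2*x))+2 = -4*exp(sin(2*x))*sin(2*x) + 4*exp(sin(2*x))*cos(2*x)^2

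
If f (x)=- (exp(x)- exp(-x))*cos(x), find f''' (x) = 2*sqrt(2)*(exp(2*x)*sin(x + pi/4) + cos(x + pi/4))*exp(-x)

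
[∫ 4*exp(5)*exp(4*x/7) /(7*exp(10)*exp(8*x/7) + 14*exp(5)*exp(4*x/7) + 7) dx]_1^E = -exp(39/7)/(1 + exp(39/7)) + exp(4*E/7 + 5)/(1 + exp(4*E/7 + 5))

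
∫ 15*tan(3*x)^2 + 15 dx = 5*tan(3*x) + C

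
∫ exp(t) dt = exp(t) + C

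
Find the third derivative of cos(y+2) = sin(y + 2)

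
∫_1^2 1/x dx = log(2)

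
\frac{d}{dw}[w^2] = 2*w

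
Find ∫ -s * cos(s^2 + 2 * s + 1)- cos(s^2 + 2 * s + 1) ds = -sin(s^2 + 2*s + 1)/2 + C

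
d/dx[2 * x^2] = 4*x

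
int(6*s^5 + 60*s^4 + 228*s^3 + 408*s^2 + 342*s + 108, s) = s^6 + 12*s^5 + 57*s^4 + 136*s^3 + 171*s^2 + 108*s + C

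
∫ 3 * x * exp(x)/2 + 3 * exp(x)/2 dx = 3*x*exp(x)/2 + C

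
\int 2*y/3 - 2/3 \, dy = y^2/3 - 2*y/3 + C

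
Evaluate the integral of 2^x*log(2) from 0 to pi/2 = -1 + 2^(pi/2)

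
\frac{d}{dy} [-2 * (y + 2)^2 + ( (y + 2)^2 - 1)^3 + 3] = 6*y^5 + 60*y^4 + 228*y^3 + 408*y^2 + 338*y + 100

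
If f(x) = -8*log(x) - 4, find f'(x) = -8/x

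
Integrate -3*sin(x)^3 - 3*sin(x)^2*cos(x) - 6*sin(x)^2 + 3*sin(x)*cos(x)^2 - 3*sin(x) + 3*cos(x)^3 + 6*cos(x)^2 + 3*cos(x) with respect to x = (sqrt(2)*sin(x + pi/4) + 1)^3 + C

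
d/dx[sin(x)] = cos(x)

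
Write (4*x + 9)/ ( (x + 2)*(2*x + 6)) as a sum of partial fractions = 3/(2*(x + 3)) + 1/(2*(x + 2))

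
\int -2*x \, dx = -x^2 + C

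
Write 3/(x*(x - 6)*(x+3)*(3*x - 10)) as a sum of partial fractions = -81/(1520*(3*x - 10)) - 1/(171*(x + 3)) + 1/(144*(x - 6)) + 1/(60*x)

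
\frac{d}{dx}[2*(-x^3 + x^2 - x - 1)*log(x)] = (-6*x^3*log(x) - 2*x^3 + 4*x^2*log(x) + 2*x^2 - 2*x*log(x) - 2*x - 2)/x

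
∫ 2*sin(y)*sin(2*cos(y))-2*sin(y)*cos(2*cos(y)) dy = sqrt(2)*sin(2*cos(y) + pi/4) + C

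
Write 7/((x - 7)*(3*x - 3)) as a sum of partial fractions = -7/(18*(x - 1)) + 7/(18*(x - 7))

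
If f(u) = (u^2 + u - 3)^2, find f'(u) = 4*u^3 + 6*u^2 - 10*u - 6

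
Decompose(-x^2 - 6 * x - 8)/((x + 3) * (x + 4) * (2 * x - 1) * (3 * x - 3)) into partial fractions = 10/(21*(2*x - 1)) + 1/(84*(x + 3)) - 1/(4*(x - 1))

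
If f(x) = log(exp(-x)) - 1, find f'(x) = -1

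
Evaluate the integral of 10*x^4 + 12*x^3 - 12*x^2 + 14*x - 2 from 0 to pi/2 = 2 + (-2 + pi^2/4 + pi)*(-pi^2/4 + 1 + pi + pi^3/4)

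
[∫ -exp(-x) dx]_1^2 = -exp(-1) + exp(-2)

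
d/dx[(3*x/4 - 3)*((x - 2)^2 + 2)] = 9*x^2/4 - 12*x + 33/2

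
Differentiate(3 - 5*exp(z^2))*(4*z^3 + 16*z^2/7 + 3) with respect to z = -40*z^4*exp(z^2) - 160*z^3*exp(z^2)/7 - 60*z^2*exp(z^2) + 36*z^2 - 370*z*exp(z^2)/7 + 96*z/7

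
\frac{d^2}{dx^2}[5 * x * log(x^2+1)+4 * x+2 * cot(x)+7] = (4*x^4*cos(x)/sin(x)^3 + 10*x^3 + 8*x^2*cos(x)/sin(x)^3 + 30*x + 4*cos(x)/sin(x)^3)/(x^4 + 2*x^2 + 1)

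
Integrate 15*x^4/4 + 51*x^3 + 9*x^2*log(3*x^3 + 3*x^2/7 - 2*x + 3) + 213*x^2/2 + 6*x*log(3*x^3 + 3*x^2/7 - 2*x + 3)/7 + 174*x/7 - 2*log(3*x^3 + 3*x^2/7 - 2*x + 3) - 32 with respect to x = (x^2 + 16*x + 28)*(3*x^3 + 3*x^2 - 2*x - 4)/4 + (21*x^3 + 3*x^2 - 14*x + 21)*log(3*x^3 + 3*x^2/7 - 2*x + 3)/7 + C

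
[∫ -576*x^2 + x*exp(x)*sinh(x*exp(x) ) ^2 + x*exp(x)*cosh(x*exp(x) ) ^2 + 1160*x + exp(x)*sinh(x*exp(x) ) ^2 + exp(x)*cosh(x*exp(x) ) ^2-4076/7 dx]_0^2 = -2664/7 + sinh(4*exp(2))/2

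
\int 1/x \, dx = log(2*x) + C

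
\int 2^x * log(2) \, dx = 2^x + C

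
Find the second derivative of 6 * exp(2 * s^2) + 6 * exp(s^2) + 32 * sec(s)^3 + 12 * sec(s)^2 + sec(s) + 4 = 96*s^2*exp(2*s^2) + 24*s^2*exp(s^2) + 24*exp(2*s^2) + 12*exp(s^2) - sin(s)^4/cos(s)^5 - 48/cos(s)^2 - 288/cos(s)^3 + 72/cos(s)^4 + 385/cos(s)^5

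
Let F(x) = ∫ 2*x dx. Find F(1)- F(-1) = 0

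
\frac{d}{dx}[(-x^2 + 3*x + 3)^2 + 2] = 4*x^3 - 18*x^2 + 6*x + 18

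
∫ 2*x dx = x^2 + C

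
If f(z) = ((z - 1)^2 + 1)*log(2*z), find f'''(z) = (2*z^2 + 2*z + 4)/z^3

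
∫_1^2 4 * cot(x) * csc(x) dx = -4*csc(2) + 4*csc(1)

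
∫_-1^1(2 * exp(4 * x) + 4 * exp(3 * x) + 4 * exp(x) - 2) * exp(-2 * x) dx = -(-E + exp(-1) + 2)^2 + (-exp(-1) + 2 + E)^2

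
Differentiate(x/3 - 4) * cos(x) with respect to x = -x*sin(x)/3 + 4*sin(x) + cos(x)/3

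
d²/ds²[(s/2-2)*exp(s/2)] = s*exp(s/2)/8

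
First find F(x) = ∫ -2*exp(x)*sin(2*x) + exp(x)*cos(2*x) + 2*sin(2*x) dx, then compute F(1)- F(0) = (-1 + E)*cos(2)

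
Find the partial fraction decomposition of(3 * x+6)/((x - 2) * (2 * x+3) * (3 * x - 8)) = 63/(25*(3*x - 8)) + 6/(175*(2*x + 3)) - 6/(7*(x - 2))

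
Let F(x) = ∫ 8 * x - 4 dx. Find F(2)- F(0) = 8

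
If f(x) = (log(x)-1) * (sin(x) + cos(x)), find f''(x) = sqrt(2)*(-x^2*log(x)*sin(x + pi/4) + x^2*sin(x + pi/4) + 2*x*cos(x + pi/4) - sin(x + pi/4))/x^2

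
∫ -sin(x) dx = cos(x) + C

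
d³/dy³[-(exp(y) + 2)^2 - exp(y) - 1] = -8*exp(2*y) - 5*exp(y)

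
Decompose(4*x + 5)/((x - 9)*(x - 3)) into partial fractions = -17/(6*(x - 3)) + 41/(6*(x - 9))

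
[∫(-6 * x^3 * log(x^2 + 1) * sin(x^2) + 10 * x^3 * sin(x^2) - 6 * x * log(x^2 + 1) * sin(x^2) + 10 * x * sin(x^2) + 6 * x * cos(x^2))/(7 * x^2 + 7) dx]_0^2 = (-5 + 3*log(5))*cos(4)/7 + 5/7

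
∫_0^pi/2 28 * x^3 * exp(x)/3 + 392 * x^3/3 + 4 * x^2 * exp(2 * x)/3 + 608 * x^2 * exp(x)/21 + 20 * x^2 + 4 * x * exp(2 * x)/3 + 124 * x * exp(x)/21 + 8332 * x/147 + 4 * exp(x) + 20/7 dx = 10*pi/7 + 2*pi*exp(pi/2) + 7*pi^2 + 2*(5*pi/14 + pi*exp(pi/2)/2 + 7*pi^2/4)^2/3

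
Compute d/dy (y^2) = 2*y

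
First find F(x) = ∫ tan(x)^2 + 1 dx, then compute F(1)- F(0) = tan(1)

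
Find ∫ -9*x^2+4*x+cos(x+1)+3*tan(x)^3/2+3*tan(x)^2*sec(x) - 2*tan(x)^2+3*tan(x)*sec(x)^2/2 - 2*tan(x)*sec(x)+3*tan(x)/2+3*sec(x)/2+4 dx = -3*x^3 + 2*x^2 + 6*x + 3*(tan(x) + sec(x))^2/4 + sin(x + 1) - 2*tan(x) - 2*sec(x) + C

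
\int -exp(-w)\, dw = exp(-w) + C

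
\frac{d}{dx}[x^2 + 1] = 2*x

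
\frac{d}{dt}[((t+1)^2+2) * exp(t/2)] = t^2*exp(t/2)/2 + 3*t*exp(t/2) + 7*exp(t/2)/2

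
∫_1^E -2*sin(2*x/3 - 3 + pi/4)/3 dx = -sin(pi/4 + 7/3) + cos(-3 + pi/4 + 2*E/3)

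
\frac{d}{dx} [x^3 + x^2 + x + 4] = 3*x^2 + 2*x + 1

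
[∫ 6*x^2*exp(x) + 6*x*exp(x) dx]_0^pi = -6 + 3*(-2*pi + 2 + 2*pi^2)*exp(pi)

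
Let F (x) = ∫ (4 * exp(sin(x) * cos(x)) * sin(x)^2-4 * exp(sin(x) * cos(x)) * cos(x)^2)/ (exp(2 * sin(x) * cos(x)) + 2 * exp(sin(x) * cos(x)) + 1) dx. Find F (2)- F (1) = -4/(1 + exp(-sin(4)/2)) + 4*exp(sin(2)/2)/(1 + exp(sin(2)/2))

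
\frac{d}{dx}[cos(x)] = -sin(x)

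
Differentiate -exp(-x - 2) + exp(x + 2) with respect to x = (exp(2*x + 4) + 1)*exp(-x - 2)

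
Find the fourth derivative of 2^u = 2^u*log(2)^4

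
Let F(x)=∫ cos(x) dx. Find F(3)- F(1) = -sin(1) + sin(3)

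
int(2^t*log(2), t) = 2^t + C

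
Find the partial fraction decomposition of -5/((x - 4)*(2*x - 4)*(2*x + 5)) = -10/(117*(2*x + 5)) + 5/(36*(x - 2)) - 5/(52*(x - 4))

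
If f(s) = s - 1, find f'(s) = 1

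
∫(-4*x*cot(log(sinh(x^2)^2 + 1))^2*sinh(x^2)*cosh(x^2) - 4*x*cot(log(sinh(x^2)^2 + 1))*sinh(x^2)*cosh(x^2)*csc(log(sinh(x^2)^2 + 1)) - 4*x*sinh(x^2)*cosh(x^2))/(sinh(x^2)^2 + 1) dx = 1/tan(log(cosh(x^2))) + C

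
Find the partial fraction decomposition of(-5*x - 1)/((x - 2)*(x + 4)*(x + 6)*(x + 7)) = -34/(27*(x + 7)) + 29/(16*(x + 6)) - 19/(36*(x + 4)) - 11/(432*(x - 2))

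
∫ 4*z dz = 2*z^2 + C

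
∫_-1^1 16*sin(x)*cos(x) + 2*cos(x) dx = 4*sin(1)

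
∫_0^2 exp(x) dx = -1 + exp(2)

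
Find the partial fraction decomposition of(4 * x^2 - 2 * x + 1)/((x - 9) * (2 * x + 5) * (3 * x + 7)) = -247/(34*(3*x + 7)) + 124/(23*(2*x + 5)) + 307/(782*(x - 9))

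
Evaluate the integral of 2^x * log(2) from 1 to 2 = 2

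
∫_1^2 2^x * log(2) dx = 2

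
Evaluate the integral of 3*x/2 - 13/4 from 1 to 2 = -1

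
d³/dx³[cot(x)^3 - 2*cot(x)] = -60*cot(x)^6 - 102*cot(x)^4 - 44*cot(x)^2 - 2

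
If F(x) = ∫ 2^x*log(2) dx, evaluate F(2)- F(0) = 3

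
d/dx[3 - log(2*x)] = -1/x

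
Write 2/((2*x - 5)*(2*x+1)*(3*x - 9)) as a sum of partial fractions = 2/(63*(2*x + 1)) - 2/(9*(2*x - 5)) + 2/(21*(x - 3))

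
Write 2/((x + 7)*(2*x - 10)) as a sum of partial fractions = -1/(12*(x + 7)) + 1/(12*(x - 5))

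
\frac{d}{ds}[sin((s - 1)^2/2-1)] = (s - 1)*cos(-s^2/2 + s + 1/2)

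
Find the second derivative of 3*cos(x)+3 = -3*cos(x)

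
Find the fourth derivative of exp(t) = exp(t)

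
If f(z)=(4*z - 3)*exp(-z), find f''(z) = (4*z - 11)*exp(-z)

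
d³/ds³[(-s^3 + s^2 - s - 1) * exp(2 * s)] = -8*s^3*exp(2*s) - 28*s^2*exp(2*s) - 20*s*exp(2*s) - 14*exp(2*s)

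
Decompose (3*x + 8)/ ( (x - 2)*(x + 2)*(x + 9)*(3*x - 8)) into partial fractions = 108/(245*(3*x - 8)) + 19/(2695*(x + 9)) + 1/(196*(x + 2)) - 7/(44*(x - 2))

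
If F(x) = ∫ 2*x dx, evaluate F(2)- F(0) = 4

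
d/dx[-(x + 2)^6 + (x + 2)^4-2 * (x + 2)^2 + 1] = -6*x^5 - 60*x^4 - 236*x^3 - 456*x^2 - 436*x - 168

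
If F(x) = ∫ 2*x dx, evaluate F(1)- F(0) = 1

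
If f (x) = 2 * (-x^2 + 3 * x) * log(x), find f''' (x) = (-4*x - 6)/x^2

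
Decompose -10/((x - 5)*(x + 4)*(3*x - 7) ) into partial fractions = 45/(76*(3*x - 7)) - 10/(171*(x + 4)) - 5/(36*(x - 5))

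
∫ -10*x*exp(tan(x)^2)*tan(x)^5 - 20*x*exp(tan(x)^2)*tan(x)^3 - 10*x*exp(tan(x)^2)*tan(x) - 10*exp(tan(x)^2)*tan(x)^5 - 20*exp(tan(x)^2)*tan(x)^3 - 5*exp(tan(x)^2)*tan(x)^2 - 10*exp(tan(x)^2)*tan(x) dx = (-5*x - 5)*exp(tan(x)^2)*tan(x)^2 + C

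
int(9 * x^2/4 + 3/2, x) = 3*x^3/4 + 3*x/2 + C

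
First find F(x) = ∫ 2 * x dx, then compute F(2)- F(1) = 3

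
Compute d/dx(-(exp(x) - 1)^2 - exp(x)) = -2*exp(2*x) + exp(x)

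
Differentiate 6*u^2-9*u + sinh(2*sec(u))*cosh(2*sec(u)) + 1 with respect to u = 12*u + 2*tan(u)*sinh(2*sec(u))^2*sec(u) + 2*tan(u)*cosh(2*sec(u))^2*sec(u) - 9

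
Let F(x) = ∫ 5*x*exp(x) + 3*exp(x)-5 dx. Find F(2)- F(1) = -3*E - 5 + 8*exp(2)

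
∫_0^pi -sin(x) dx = -2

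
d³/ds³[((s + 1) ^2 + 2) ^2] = 24*s + 24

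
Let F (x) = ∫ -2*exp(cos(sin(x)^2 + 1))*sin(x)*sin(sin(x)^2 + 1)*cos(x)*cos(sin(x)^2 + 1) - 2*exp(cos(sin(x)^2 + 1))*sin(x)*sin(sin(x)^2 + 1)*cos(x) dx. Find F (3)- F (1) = -exp(cos(sin(1)^2 + 1))*cos(sin(1)^2 + 1) + exp(cos(sin(3)^2 + 1))*cos(sin(3)^2 + 1)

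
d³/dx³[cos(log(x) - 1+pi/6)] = (-sin(log(x) - 1 + pi/6) + 3*cos(log(x) - 1 + pi/6))/x^3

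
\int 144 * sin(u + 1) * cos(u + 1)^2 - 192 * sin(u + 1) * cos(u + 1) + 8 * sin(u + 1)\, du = 8*(-6*cos(u + 1)^2 + 12*cos(u + 1) - 1)*cos(u + 1) + C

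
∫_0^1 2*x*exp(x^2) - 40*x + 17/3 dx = -46/3 + E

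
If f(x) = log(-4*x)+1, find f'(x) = 1/x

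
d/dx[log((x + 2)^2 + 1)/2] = (x + 2)/(x^2 + 4*x + 5)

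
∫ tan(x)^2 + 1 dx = tan(x) + C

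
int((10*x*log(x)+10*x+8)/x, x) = 2*(5*x + 4)*log(x) + C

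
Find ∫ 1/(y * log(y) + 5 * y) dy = log(log(y) + 5) + C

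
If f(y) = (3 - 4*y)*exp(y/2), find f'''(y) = -y*exp(y/2)/2 - 21*exp(y/2)/8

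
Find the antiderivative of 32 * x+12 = 16*x^2 + 12*x + C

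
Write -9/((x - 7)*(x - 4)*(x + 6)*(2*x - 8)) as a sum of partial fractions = 9/(2600*(x + 6)) + 7/(200*(x - 4)) + 3/(20*(x - 4)^2) - 1/(26*(x - 7))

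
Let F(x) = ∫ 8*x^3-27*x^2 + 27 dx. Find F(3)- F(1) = -20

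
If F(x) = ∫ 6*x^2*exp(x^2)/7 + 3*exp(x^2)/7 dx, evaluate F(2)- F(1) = -3*E/7 + 6*exp(4)/7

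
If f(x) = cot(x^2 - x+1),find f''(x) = 2*(4*x^2*cos(x^2 - x + 1)/sin(x^2 - x + 1) - 4*x*cos(x^2 - x + 1)/sin(x^2 - x + 1) - 1 + cos(x^2 - x + 1)/sin(x^2 - x + 1))/sin(x^2 - x + 1)^2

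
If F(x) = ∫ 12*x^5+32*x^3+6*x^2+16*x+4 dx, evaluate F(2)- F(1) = 288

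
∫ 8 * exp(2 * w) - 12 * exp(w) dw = (2*exp(w) - 3)^2 + C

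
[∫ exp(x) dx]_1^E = -E + exp(E)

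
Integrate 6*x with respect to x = 3*x^2 + C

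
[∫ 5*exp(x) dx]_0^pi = -5 + 5*exp(pi)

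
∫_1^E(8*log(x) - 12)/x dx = -8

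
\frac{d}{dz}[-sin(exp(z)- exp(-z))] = -(exp(2*z) + 1)*exp(-z)*cos(exp(z) - exp(-z))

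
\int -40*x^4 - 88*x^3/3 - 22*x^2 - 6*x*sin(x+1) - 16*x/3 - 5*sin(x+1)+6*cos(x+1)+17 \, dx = (6*x + 5)*cos(x + 1) + (-12*x^2 + x + 12)*(2*x^3 + 2*x^2 + 4*x + 3)/3 + C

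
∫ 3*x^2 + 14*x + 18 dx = x^3 + 7*x^2 + 18*x + C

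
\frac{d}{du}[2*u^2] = 4*u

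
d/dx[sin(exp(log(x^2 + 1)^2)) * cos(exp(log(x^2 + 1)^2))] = 4*x*exp(log(x^2 + 1)^2)*log(x^2 + 1)*cos(2*exp(log(x^2 + 1)^2))/(x^2 + 1)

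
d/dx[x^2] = 2*x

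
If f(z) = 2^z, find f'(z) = 2^z*log(2)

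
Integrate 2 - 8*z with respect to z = -4*z^2 + 2*z + C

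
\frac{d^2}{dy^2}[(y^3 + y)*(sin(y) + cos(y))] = sqrt(2)*(-y^3*sin(y + pi/4) + 6*y^2*cos(y + pi/4) + 5*y*sin(y + pi/4) + 2*cos(y + pi/4))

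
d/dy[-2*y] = -2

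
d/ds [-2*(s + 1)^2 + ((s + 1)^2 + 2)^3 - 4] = 6*s^5 + 30*s^4 + 84*s^3 + 132*s^2 + 122*s + 50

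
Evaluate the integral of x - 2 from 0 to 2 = -2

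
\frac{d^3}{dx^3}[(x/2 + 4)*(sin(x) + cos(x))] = x*sin(x)/2 - x*cos(x)/2 + 5*sin(x)/2 - 11*cos(x)/2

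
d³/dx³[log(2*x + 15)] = 16/(8*x^3 + 180*x^2 + 1350*x + 3375)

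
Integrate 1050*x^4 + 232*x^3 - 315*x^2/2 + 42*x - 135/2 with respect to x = 210*x^5 + 58*x^4 - 105*x^3/2 + 21*x^2 - 135*x/2 + C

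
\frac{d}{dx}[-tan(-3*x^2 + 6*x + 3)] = 6*x*tan(-3*x^2 + 6*x + 3)^2 + 6*x - 6*tan(-3*x^2 + 6*x + 3)^2 - 6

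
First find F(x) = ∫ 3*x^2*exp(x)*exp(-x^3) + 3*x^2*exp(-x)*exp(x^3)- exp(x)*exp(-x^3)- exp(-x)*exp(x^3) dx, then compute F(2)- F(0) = -exp(-6) + exp(6)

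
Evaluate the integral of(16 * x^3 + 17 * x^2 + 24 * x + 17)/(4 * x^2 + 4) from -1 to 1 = 17/2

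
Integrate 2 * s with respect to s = s^2 + C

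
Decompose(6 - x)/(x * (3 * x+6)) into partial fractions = -4/(3*(x + 2)) + 1/x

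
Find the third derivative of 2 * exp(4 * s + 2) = 128*exp(4*s + 2)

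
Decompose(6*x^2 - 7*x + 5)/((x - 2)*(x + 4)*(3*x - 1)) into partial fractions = -6/(13*(3*x - 1)) + 43/(26*(x + 4)) + 1/(2*(x - 2))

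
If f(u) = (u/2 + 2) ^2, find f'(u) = u/2 + 2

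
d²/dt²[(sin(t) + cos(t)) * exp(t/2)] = (-7*sin(t) + cos(t))*exp(t/2)/4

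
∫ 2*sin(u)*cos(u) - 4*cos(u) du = (sin(u) - 2)^2 + C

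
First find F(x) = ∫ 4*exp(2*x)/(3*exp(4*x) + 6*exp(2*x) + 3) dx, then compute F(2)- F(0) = -1/3 + 2*exp(4)/(3*(1 + exp(4)))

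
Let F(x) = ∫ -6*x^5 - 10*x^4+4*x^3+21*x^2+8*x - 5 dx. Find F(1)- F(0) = 4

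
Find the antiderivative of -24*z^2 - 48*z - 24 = -8*z^3 - 24*z^2 - 24*z + C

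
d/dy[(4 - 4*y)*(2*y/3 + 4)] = -16*y/3 - 40/3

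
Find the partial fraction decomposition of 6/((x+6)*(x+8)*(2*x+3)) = 8/(39*(2*x + 3)) + 3/(13*(x + 8)) - 1/(3*(x + 6))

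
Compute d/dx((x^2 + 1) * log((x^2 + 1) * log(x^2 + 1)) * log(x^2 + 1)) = 2*x*log(x^2 + 1)*log(x^2*log(x^2 + 1) + log(x^2 + 1)) + 2*x*log(x^2 + 1) + 2*x*log(x^2*log(x^2 + 1) + log(x^2 + 1)) + 2*x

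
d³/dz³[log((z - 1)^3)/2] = 3/(z^3 - 3*z^2 + 3*z - 1)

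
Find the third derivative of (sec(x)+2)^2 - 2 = 4*(-1 - 2/cos(x) + 6/cos(x)^2 + 6/cos(x)^3)*sin(x)/cos(x)^2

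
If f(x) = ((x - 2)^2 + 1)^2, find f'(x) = 4*x^3 - 24*x^2 + 52*x - 40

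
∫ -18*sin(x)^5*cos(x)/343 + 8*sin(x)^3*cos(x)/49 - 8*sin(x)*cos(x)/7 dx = (-3*sin(x)^4 + 14*sin(x)^2 - 196)*sin(x)^2/343 + C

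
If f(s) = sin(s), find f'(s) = cos(s)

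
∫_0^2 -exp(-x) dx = -1 + exp(-2)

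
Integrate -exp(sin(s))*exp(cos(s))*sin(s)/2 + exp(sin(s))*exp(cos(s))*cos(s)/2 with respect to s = exp(sqrt(2)*sin(s + pi/4))/2 + C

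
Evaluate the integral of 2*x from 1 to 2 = 3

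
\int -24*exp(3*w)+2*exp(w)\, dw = (2 - 8*exp(2*w))*exp(w) + C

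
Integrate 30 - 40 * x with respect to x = -20*x^2 + 30*x + C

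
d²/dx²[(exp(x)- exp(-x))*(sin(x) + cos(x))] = 2*sqrt(2)*(exp(2*x) + 1)*exp(-x)*cos(x + pi/4)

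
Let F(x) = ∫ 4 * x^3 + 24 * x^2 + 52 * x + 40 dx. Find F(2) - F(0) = 264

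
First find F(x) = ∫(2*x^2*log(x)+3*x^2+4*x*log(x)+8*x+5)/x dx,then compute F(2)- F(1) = 7 + 17*log(2)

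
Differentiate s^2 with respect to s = 2*s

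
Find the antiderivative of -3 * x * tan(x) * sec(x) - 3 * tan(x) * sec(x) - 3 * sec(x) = (-3*x - 3)*sec(x) + C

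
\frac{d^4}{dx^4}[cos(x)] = cos(x)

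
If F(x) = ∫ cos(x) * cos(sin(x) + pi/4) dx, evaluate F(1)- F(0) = -sqrt(2)/2 + sin(pi/4 + sin(1))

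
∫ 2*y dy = y^2 + C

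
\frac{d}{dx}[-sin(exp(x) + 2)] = -exp(x)*cos(exp(x) + 2)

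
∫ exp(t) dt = exp(t) + C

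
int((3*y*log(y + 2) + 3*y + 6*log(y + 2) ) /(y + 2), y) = 3*y*log(y + 2) + C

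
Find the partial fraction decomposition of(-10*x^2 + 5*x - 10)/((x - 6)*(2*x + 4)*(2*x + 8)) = -19/(8*(x + 4)) + 15/(16*(x + 2)) - 17/(16*(x - 6))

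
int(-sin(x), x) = cos(x) + C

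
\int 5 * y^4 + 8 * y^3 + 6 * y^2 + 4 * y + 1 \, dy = y^5 + 2*y^4 + 2*y^3 + 2*y^2 + y + C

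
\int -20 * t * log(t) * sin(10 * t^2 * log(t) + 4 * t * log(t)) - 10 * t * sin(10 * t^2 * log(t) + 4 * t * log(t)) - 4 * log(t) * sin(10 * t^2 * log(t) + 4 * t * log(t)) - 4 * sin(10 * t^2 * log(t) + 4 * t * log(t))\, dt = cos(2*t*(5*t + 2)*log(t)) + C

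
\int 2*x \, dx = x^2 + C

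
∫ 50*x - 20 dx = 25*x^2 - 20*x + C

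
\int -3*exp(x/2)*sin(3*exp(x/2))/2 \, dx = cos(3*exp(x/2)) + C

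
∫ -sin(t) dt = cos(t) + C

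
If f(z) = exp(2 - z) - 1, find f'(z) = -exp(2 - z)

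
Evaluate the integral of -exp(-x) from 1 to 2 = -exp(-1) + exp(-2)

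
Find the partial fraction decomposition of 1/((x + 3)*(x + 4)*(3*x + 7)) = 9/(10*(3*x + 7)) + 1/(5*(x + 4)) - 1/(2*(x + 3))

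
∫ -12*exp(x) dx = -12*exp(x) + C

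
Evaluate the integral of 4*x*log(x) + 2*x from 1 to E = 2*exp(2)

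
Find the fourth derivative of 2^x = 2^x*log(2)^4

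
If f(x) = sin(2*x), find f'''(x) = -8*cos(2*x)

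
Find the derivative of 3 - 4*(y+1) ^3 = -12*y^2 - 24*y - 12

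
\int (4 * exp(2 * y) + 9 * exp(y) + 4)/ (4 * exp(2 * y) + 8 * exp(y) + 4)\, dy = ((y + 5)*(exp(y) + 1) + exp(y)/4)/(exp(y) + 1) + C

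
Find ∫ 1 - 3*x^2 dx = -x^3 + x + C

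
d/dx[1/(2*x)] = -1/(2*x^2)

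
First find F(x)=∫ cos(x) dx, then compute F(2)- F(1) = -sin(1) + sin(2)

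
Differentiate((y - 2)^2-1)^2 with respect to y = 4*y^3 - 24*y^2 + 44*y - 24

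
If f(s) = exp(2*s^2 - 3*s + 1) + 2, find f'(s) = 4*s*exp(2*s^2 - 3*s + 1) - 3*exp(2*s^2 - 3*s + 1)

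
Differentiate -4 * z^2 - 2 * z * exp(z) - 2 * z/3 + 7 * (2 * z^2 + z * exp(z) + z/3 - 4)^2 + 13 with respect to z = 28*z^3*exp(z) + 112*z^3 + 14*z^2*exp(2*z) + 266*z^2*exp(z)/3 + 28*z^2 + 14*z*exp(2*z) - 146*z*exp(z)/3 - 2074*z/9 - 58*exp(z) - 58/3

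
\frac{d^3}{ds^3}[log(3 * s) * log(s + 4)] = (2*s^3*log(s) + 2*s^3*log(s + 4) - 6*s^3 + 2*s^3*log(3) + 24*s^2*log(s + 4) - 36*s^2 + 96*s*log(s + 4) - 48*s + 128*log(s + 4))/(s^6 + 12*s^5 + 48*s^4 + 64*s^3)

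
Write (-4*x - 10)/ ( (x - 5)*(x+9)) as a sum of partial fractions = -13/(7*(x + 9)) - 15/(7*(x - 5))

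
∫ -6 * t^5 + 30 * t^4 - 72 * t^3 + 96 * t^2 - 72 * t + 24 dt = -t^6 + 6*t^5 - 18*t^4 + 32*t^3 - 36*t^2 + 24*t + C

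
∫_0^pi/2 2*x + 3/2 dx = 3*pi/4 + pi^2/4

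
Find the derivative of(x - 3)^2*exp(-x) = (-x^2 + 8*x - 15)*exp(-x)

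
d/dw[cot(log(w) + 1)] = -1/(w*sin(log(w) + 1)^2)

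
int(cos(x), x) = sin(x) + C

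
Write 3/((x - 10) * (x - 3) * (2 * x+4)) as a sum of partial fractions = 1/(40*(x + 2)) - 3/(70*(x - 3)) + 1/(56*(x - 10))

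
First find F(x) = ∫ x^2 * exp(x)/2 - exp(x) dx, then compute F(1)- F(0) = -E/2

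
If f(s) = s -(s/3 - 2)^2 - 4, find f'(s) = 7/3 - 2*s/9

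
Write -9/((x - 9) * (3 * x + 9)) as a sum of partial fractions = 1/(4*(x + 3)) - 1/(4*(x - 9))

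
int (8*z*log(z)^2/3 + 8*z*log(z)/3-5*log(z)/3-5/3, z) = z*(4*z*log(z) - 5)*log(z)/3 + C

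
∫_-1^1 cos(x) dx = 2*sin(1)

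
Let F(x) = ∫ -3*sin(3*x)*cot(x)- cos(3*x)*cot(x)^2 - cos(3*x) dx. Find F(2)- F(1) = cos(6)*cot(2) - cos(3)*cot(1)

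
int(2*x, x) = x^2 + C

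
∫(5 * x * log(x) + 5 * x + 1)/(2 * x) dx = (5*x + 1)*log(x)/2 + C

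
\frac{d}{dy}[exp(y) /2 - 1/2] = exp(y)/2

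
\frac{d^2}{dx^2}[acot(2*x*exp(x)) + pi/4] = (8*x^3*exp(3*x) + 16*x^2*exp(3*x) + 16*x*exp(3*x) - 2*x*exp(x) - 4*exp(x))/(16*x^4*exp(4*x) + 8*x^2*exp(2*x) + 1)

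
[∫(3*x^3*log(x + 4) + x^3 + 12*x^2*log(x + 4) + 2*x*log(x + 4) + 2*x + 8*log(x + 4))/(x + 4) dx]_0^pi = (2*pi + pi^3)*log(pi + 4)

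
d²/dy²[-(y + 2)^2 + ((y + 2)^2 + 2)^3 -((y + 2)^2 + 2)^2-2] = 30*y^4 + 240*y^3 + 780*y^2 + 1200*y + 734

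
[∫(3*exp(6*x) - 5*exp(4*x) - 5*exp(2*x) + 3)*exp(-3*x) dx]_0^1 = -2*E + 2*exp(-1) + (E - exp(-1))^3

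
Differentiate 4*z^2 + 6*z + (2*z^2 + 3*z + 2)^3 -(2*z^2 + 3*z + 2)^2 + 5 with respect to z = 48*z^5 + 180*z^4 + 296*z^3 + 261*z^2 + 130*z + 30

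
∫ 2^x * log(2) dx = 2^x + C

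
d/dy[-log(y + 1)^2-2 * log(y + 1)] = (-2*log(y + 1) - 2)/(y + 1)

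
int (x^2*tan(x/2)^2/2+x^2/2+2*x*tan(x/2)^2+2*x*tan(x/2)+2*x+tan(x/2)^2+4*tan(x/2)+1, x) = ((x + 2)^2 - 2)*tan(x/2) + C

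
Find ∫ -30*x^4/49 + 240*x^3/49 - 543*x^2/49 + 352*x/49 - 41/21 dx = -6*x^5/49 + 60*x^4/49 - 181*x^3/49 + 176*x^2/49 - 41*x/21 + C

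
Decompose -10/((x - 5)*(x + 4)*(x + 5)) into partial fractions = -1/(x + 5) + 10/(9*(x + 4)) - 1/(9*(x - 5))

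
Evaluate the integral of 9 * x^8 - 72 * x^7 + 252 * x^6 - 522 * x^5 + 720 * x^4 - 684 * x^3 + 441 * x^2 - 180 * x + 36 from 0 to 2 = 8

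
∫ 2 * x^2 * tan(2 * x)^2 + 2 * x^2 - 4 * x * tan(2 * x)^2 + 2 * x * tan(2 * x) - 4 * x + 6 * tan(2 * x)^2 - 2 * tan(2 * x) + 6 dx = ((x - 1)^2 + 2)*tan(2*x) + C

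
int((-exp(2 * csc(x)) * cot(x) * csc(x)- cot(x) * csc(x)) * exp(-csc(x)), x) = exp(csc(x)) - exp(-csc(x)) + C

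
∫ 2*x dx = x^2 + C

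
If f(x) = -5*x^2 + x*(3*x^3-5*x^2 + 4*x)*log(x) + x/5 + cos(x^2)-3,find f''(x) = 36*x^2*log(x) - 4*x^2*cos(x^2) + 21*x^2 - 30*x*log(x) - 25*x + 8*log(x) - 2*sin(x^2) + 2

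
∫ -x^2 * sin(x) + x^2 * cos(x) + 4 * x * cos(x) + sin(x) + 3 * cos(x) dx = sqrt(2)*(x + 1)^2*sin(x + pi/4) + C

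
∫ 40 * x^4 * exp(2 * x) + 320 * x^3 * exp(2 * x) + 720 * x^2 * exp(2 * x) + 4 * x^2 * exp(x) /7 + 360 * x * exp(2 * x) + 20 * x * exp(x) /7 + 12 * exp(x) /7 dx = 4*x*(x + 3)*(35*x*(x + 3)*exp(x) + 1)*exp(x)/7 + C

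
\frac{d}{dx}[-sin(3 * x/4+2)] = -3*cos(3*x/4 + 2)/4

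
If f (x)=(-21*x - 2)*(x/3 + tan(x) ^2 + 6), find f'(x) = -42*x*sin(x)/cos(x)^3 - 14*x - 4*sin(x)/cos(x)^3 - 317/3 - 21/cos(x)^2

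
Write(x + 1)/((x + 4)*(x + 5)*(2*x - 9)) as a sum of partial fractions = 22/(323*(2*x - 9)) - 4/(19*(x + 5)) + 3/(17*(x + 4))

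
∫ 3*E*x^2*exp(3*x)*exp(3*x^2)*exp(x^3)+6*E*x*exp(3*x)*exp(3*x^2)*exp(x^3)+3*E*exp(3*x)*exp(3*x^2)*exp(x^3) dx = exp((x + 1)^3) + C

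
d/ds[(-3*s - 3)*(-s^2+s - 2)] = 9*s^2 + 3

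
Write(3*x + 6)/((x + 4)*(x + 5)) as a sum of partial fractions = 9/(x + 5) - 6/(x + 4)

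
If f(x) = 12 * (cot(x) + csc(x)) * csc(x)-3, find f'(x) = 12/sin(x) - 24*cos(x)/sin(x)^3 - 24/sin(x)^3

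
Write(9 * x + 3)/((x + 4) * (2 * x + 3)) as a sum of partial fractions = -21/(5*(2*x + 3)) + 33/(5*(x + 4))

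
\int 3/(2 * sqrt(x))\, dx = 3*sqrt(x) + C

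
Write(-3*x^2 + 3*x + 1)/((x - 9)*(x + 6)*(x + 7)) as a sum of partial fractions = -167/(16*(x + 7)) + 25/(3*(x + 6)) - 43/(48*(x - 9))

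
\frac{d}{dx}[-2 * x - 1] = -2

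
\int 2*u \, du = u^2 + C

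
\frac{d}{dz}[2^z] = 2^z*log(2)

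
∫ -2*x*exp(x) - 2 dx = -2*(x - 1)*(exp(x) + 1) + C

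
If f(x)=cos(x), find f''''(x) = cos(x)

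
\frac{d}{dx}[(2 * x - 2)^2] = 8*x - 8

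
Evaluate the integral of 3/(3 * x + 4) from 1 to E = -log(7/4) + log(1 + 3*E/4)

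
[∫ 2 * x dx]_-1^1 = 0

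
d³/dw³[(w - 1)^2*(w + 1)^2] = 24*w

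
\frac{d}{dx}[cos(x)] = -sin(x)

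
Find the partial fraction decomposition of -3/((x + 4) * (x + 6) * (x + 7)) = -1/(x + 7) + 3/(2*(x + 6)) - 1/(2*(x + 4))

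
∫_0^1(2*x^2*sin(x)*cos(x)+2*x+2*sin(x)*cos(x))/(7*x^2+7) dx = log(2)/7 + sin(1)^2/7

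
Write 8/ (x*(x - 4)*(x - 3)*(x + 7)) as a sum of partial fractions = -4/(385*(x + 7)) - 4/(15*(x - 3)) + 2/(11*(x - 4)) + 2/(21*x)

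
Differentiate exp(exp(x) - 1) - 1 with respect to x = exp(x + exp(x) - 1)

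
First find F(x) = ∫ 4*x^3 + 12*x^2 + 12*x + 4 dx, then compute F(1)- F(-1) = 16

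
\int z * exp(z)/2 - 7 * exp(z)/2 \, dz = (z - 8)*exp(z)/2 + C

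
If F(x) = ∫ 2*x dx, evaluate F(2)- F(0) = 4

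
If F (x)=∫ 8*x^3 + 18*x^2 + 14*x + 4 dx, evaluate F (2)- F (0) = 116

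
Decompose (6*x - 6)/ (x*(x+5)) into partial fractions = 36/(5*(x + 5)) - 6/(5*x)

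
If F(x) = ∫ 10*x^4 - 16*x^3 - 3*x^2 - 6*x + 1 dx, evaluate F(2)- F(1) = -13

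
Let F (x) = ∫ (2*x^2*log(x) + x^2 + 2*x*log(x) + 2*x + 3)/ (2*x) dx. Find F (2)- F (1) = 11*log(2)/2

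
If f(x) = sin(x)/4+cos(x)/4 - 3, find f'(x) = -sin(x)/4 + cos(x)/4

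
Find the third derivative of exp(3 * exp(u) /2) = 3*exp(u + 3*exp(u)/2)/2 + 27*exp(2*u + 3*exp(u)/2)/4 + 27*exp(3*u + 3*exp(u)/2)/8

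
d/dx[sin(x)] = cos(x)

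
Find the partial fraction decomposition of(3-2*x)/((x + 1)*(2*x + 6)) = -9/(4*(x + 3)) + 5/(4*(x + 1))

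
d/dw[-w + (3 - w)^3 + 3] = -3*w^2 + 18*w - 28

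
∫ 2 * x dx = x^2 + C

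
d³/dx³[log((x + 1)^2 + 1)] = (4*x^3 + 12*x^2 - 8)/(x^6 + 6*x^5 + 18*x^4 + 32*x^3 + 36*x^2 + 24*x + 8)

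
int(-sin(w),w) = cos(w) + C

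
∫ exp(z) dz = exp(z) + C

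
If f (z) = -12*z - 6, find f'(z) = -12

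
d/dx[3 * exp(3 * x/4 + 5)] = 9*exp(3*x/4 + 5)/4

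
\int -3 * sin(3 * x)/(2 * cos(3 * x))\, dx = log(cos(3*x))/2 + C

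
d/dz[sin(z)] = cos(z)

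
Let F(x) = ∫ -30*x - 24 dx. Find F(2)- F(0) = -108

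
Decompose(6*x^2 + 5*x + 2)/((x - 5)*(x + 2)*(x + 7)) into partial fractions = 87/(20*(x + 7)) - 16/(35*(x + 2)) + 59/(28*(x - 5))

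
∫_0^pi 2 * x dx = pi^2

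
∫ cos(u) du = sin(u) + C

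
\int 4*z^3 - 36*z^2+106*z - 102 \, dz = z^4 - 12*z^3 + 53*z^2 - 102*z + C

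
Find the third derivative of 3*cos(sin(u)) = 3*(3*sin(u)*cos(sin(u)) + sin(sin(u))*cos(u)^2 + sin(sin(u)))*cos(u)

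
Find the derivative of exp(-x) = -exp(-x)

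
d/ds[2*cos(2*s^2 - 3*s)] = 2*(3 - 4*s)*sin(s*(2*s - 3))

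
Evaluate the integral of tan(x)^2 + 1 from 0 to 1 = tan(1)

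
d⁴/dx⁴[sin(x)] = sin(x)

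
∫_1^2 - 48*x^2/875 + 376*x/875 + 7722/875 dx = 8174/875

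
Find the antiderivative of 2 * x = x^2 + C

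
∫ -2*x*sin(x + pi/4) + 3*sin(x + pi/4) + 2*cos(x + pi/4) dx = (2*x - 3)*cos(x + pi/4) + C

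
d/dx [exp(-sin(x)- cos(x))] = (sin(x) - cos(x))*exp(-sin(x) - cos(x))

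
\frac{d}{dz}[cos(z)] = -sin(z)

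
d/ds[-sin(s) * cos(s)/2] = -cos(2*s)/2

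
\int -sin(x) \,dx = cos(x) + C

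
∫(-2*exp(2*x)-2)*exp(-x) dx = -4*sinh(x) + C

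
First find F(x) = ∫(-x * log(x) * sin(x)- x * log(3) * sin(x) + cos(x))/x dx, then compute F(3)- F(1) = (2*cos(3) - cos(1))*log(3)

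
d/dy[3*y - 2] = 3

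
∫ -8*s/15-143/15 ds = -4*s^2/15 - 143*s/15 + C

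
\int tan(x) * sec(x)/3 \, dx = sec(x)/3 + C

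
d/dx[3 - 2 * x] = -2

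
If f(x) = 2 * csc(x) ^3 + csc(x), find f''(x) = (-1 - 16/sin(x)^2 + 24/sin(x)^4)/sin(x)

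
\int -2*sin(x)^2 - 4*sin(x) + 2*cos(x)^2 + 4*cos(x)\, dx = (sqrt(2)*sin(x + pi/4) + 2)^2 + C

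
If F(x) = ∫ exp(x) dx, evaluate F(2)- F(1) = -E + exp(2)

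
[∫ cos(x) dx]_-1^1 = 2*sin(1)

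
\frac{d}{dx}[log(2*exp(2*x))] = 2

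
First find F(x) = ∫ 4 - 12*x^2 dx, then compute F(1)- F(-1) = 0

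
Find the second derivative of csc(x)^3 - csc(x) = 1/sin(x) - 11/sin(x)^3 + 12/sin(x)^5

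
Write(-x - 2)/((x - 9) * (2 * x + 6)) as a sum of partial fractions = -1/(24*(x + 3)) - 11/(24*(x - 9))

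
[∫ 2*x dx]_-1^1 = 0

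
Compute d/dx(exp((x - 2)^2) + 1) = 2*x*exp(x^2 - 4*x + 4) - 4*exp(x^2 - 4*x + 4)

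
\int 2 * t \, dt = t^2 + C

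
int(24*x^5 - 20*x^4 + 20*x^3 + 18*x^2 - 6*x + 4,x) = 4*x^6 - 4*x^5 + 5*x^4 + 6*x^3 - 3*x^2 + 4*x + C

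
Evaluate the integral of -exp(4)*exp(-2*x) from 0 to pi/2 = -exp(4)/2 + exp(4 - pi)/2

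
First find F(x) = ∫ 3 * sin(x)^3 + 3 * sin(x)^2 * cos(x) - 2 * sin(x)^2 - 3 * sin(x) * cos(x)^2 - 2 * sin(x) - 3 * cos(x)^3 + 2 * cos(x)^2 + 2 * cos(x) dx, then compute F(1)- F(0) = -2*sqrt(2)*sin(pi/4 + 1)^3 - 1 + sin(2) + 2*cos(1) + 2*sin(1)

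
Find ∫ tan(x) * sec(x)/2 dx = sec(x)/2 + C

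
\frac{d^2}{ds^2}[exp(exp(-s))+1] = (exp(s + exp(-s)) + exp(exp(-s)))*exp(-2*s)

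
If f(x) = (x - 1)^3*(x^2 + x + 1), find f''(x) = 20*x^3 - 24*x^2 + 6*x - 2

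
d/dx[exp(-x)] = -exp(-x)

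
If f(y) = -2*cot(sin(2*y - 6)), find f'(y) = 4*cos(2*y - 6)/sin(sin(2*y - 6))^2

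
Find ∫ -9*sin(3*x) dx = 3*cos(3*x) + C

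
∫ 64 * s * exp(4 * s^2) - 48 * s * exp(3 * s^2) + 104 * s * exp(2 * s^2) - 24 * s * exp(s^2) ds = (8*exp(3*s^2) - 8*exp(2*s^2) + 26*exp(s^2) - 12)*exp(s^2) + C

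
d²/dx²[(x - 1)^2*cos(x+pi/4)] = -x^2*cos(x + pi/4) - 4*x*sin(x + pi/4) + 2*x*cos(x + pi/4) + 4*sin(x + pi/4) + cos(x + pi/4)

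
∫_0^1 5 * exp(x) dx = -5 + 5*E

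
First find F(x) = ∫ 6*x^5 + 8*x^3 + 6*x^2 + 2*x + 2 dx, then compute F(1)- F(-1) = 8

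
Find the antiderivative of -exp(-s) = exp(-s) + C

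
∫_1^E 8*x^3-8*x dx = 2 + 2*E*(-2*E + exp(3))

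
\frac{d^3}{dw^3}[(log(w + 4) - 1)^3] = (6*log(w + 4)^2 - 30*log(w + 4) + 30)/(w^3 + 12*w^2 + 48*w + 64)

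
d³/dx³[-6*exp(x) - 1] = -6*exp(x)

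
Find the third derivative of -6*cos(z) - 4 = -6*sin(z)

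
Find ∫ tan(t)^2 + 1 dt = tan(t) + C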